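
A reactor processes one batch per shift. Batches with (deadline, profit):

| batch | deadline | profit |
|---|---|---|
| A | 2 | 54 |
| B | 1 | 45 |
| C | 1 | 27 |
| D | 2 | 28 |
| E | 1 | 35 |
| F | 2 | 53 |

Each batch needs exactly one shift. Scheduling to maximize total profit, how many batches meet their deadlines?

2

Sort by profit descending; place each in the latest free slot ≤ its deadline.
Profit order: A=54 F=53 B=45 E=35 D=28 C=27
Assign: A→slot 2, F→slot 1, B skipped, E skipped, D skipped, C skipped.
Slots: [1:F] [2:A]
2 of 6 scheduled.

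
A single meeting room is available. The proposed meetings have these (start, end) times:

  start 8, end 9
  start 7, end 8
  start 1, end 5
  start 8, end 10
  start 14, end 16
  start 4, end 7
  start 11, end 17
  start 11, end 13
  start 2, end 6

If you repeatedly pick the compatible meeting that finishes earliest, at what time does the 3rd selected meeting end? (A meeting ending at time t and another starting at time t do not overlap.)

9

Greedy by earliest finish: after sorting by end time, pick each interval compatible with the last pick.
Sorted by end: (1,5)  (2,6)  (4,7)  (7,8)  (8,9)  (8,10)  (11,13)  (14,16)  (11,17)
take (1,5); skip (2,6); take (7,8); take (8,9); take (11,13); take (14,16).
Selected: (1,5) (7,8) (8,9) (11,13) (14,16)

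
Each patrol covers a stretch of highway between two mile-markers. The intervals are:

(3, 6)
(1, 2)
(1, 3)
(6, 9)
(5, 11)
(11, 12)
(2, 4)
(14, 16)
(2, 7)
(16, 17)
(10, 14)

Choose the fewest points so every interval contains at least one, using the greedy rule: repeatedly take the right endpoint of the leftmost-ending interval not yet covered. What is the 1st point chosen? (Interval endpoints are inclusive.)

2

Process intervals by earliest right end; each time one isn't hit yet, stab at its right endpoint.
By right end: [1,2]  [1,3]  [2,4]  [3,6]  [2,7]  [6,9]  [5,11]  [11,12]  [10,14]  [14,16]  [16,17]
[1,2] uncovered → point at 2; [3,6] uncovered → point at 6; [11,12] uncovered → point at 12; [14,16] uncovered → point at 16.
Points: 2, 6, 12, 16 (4 total).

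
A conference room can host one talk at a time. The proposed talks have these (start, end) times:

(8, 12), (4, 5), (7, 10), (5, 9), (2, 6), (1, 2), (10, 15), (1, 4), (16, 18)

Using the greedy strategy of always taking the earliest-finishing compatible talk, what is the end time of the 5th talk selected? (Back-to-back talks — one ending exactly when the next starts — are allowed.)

Greedy by earliest finish: after sorting by end time, pick each interval compatible with the last pick.
By end time: (1,2), (1,4), (4,5), (2,6), (5,9), (7,10), (8,12), (10,15), (16,18).
Pick (1,2); next start ≥ 2 → (4,5); next start ≥ 5 → (5,9); next start ≥ 9 → (10,15); next start ≥ 15 → (16,18).
Selected: (1,2) (4,5) (5,9) (10,15) (16,18)

18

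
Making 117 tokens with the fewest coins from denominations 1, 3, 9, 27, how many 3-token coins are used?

Use the largest denomination that fits, subtract, and repeat.
117 = 4×27 + 1×9
Count of 3: 0

0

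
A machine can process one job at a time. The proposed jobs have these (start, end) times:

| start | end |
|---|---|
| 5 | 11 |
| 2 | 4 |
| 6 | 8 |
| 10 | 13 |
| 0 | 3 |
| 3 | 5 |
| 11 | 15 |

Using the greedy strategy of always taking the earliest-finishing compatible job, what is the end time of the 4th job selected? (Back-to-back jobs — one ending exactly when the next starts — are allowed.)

Greedy by earliest finish: after sorting by end time, pick each interval compatible with the last pick.
Sorted by end: (0,3)  (2,4)  (3,5)  (6,8)  (5,11)  (10,13)  (11,15)
take (0,3); take (3,5); take (6,8); skip (5,11); take (10,13); skip (11,15).
Selected: (0,3) (3,5) (6,8) (10,13)

13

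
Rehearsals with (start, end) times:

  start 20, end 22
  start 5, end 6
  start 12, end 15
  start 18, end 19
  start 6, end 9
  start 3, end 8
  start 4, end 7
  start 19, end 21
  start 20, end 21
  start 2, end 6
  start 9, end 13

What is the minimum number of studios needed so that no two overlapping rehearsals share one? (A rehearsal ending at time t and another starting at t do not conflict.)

4

The answer is the maximum number of intervals overlapping at any instant.
starts: [2, 3, 4, 5, 6, 9, 12, 18, 19, 20, 20]
ends:   [6, 6, 7, 8, 9, 13, 15, 19, 21, 21, 22]
s2→1 s3→2 s4→3 s5→4  — peak 4.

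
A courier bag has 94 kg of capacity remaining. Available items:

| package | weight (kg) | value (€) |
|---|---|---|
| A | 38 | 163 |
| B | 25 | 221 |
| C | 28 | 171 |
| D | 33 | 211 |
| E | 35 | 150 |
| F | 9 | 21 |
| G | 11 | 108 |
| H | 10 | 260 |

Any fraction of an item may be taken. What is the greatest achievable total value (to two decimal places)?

891.61

Greedy by value/weight ratio, highest first.
Ratios (sorted): H 26.00, G 9.82, B 8.84, D 6.39, C 6.11, A 4.29, E 4.29, F 2.33
take H (10 @ 260); take G (11 @ 108); take B (25 @ 221); take D (33 @ 211); take 15/28 of C → 91.61. Capacity used 94/94.
Total value = 891.61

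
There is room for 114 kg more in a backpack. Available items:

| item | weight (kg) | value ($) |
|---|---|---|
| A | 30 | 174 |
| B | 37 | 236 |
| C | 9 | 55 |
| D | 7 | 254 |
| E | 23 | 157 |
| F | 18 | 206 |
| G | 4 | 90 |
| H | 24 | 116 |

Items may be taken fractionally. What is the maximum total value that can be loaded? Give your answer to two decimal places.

Ratios (sorted): D 36.29, G 22.50, F 11.44, E 6.83, B 6.38, C 6.11, A 5.80, H 4.83
take D (7 @ 254); take G (4 @ 90); take F (18 @ 206); take E (23 @ 157); take B (37 @ 236); take C (9 @ 55); take 16/30 of A → 92.80. Capacity used 114/114.
Total value = 1090.80

1090.80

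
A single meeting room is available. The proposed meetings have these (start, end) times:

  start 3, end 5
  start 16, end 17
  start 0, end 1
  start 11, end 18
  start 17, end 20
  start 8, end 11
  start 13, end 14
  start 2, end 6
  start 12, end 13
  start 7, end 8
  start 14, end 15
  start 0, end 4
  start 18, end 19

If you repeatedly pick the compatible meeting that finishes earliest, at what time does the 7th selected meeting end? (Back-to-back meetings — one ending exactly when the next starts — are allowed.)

15

By end time: (0,1), (0,4), (3,5), (2,6), (7,8), (8,11), (12,13), (13,14), (14,15), (16,17), (11,18), (18,19), (17,20).
Pick (0,1); next start ≥ 1 → (3,5); next start ≥ 5 → (7,8); next start ≥ 8 → (8,11); next start ≥ 11 → (12,13); next start ≥ 13 → (13,14); next start ≥ 14 → (14,15); next start ≥ 15 → (16,17); next start ≥ 17 → (18,19).
Selected: (0,1) (3,5) (7,8) (8,11) (12,13) (13,14) (14,15) (16,17) (18,19)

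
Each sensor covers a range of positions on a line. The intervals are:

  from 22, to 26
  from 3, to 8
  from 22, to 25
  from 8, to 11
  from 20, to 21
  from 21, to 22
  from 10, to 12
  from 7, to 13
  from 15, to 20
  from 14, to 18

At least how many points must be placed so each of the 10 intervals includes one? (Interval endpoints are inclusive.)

5

Sort by right endpoint; whenever an interval is uncovered, place a point at its right end.
By right end: [3,8]  [8,11]  [10,12]  [7,13]  [14,18]  [15,20]  [20,21]  [21,22]  [22,25]  [22,26]
[3,8] uncovered → point at 8; [10,12] uncovered → point at 12; [14,18] uncovered → point at 18; [20,21] uncovered → point at 21; [22,25] uncovered → point at 25.
Points: 8, 12, 18, 21, 25 (5 total).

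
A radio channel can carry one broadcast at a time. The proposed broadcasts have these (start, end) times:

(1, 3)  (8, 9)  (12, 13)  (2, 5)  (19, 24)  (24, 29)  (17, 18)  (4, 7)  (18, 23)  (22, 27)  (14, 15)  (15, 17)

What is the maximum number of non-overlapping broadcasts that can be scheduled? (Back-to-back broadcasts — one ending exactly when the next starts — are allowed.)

9

Order by finish time; keep every interval that doesn't clash with the previous kept one.
By end time: (1,3), (2,5), (4,7), (8,9), (12,13), (14,15), (15,17), (17,18), (18,23), (19,24), (22,27), (24,29).
Pick (1,3); next start ≥ 3 → (4,7); next start ≥ 7 → (8,9); next start ≥ 9 → (12,13); next start ≥ 13 → (14,15); next start ≥ 15 → (15,17); next start ≥ 17 → (17,18); next start ≥ 18 → (18,23); next start ≥ 23 → (24,29).
Selected 9 broadcasts.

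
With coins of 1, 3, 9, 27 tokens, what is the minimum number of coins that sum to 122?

8

Use the largest denomination that fits, subtract, and repeat.
122 − 4×27→14 − 1×9→5 − 1×3→2 − 2×1→0
Total coins = 4 + 1 + 1 + 2 = 8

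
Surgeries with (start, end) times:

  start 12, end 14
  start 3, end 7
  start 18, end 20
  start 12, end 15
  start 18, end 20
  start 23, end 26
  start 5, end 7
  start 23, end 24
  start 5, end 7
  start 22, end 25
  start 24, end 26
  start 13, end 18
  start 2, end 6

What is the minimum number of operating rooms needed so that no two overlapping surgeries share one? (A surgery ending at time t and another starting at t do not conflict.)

starts: [2, 3, 5, 5, 12, 12, 13, 18, 18, 22, 23, 23, 24]
ends:   [6, 7, 7, 7, 14, 15, 18, 20, 20, 24, 25, 26, 26]
s2→1 s3→2 s5→3 s5→4  — peak 4.

4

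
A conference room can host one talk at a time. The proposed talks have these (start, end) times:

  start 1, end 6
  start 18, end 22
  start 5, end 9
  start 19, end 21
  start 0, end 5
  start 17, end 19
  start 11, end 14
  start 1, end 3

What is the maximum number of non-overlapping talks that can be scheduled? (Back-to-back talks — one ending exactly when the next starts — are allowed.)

By end time: (1,3), (0,5), (1,6), (5,9), (11,14), (17,19), (19,21), (18,22).
Pick (1,3); next start ≥ 3 → (5,9); next start ≥ 9 → (11,14); next start ≥ 14 → (17,19); next start ≥ 19 → (19,21).
Selected 5 talks.

5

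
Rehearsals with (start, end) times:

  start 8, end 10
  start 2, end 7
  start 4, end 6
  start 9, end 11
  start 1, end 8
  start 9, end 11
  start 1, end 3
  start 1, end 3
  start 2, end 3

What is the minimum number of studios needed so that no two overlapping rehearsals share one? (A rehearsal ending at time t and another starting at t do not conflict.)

starts: [1, 1, 1, 2, 2, 4, 8, 9, 9]
ends:   [3, 3, 3, 6, 7, 8, 10, 11, 11]
s1→1 s1→2 s1→3 s2→4 s2→5  — peak 5.

5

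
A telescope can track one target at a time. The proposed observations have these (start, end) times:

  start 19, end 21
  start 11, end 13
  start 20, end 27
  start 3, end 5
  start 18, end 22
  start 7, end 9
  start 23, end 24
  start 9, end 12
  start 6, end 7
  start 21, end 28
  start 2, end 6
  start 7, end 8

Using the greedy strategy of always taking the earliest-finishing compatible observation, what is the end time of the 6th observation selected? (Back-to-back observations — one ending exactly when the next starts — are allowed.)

24

Sorted by end: (3,5)  (2,6)  (6,7)  (7,8)  (7,9)  (9,12)  (11,13)  (19,21)  (18,22)  (23,24)  (20,27)  (21,28)
take (3,5); skip (2,6); take (6,7); take (7,8); skip (7,9); take (9,12); take (19,21); take (23,24); skip (20,27).
Selected: (3,5) (6,7) (7,8) (9,12) (19,21) (23,24)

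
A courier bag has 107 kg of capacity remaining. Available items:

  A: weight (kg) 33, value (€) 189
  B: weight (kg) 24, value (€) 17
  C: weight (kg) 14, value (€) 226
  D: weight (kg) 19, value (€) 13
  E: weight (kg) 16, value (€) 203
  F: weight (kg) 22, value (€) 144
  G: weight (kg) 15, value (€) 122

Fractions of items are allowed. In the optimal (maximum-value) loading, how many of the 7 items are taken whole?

Ratios (sorted): C 16.14, E 12.69, G 8.13, F 6.55, A 5.73, B 0.71, D 0.68
take C (14 @ 226); take E (16 @ 203); take G (15 @ 122); take F (22 @ 144); take A (33 @ 189); take 7/24 of B → 4.96. Capacity used 107/107.
5 item(s) taken whole; one partial (take 7/24 of B).

5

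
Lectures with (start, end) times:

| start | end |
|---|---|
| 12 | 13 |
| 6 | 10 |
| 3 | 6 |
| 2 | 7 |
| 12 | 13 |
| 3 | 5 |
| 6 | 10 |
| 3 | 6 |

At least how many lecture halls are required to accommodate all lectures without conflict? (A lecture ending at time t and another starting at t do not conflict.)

4

Count concurrent intervals with a sweep; the peak is the room count.
starts: [2, 3, 3, 3, 6, 6, 12, 12]
ends:   [5, 6, 6, 7, 10, 10, 13, 13]
s2→1 s3→2 s3→3 s3→4  — peak 4.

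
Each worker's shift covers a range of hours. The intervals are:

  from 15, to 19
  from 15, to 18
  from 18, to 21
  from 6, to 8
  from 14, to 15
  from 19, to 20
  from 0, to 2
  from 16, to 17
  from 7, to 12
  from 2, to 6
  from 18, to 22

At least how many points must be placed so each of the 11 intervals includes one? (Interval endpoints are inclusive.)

5

By right end: [0,2]  [2,6]  [6,8]  [7,12]  [14,15]  [16,17]  [15,18]  [15,19]  [19,20]  [18,21]  [18,22]
[0,2] uncovered → point at 2; [6,8] uncovered → point at 8; [14,15] uncovered → point at 15; [16,17] uncovered → point at 17; [19,20] uncovered → point at 20.
Points: 2, 8, 15, 17, 20 (5 total).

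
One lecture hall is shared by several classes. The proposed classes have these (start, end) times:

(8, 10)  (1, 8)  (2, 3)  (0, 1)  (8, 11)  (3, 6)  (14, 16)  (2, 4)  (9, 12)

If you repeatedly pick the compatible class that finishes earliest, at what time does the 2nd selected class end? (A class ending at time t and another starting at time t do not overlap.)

Sort by end time and greedily take each interval whose start is ≥ the last chosen end.
By end time: (0,1), (2,3), (2,4), (3,6), (1,8), (8,10), (8,11), (9,12), (14,16).
Pick (0,1); next start ≥ 1 → (2,3); next start ≥ 3 → (3,6); next start ≥ 6 → (8,10); next start ≥ 10 → (14,16).
Selected: (0,1) (2,3) (3,6) (8,10) (14,16)

3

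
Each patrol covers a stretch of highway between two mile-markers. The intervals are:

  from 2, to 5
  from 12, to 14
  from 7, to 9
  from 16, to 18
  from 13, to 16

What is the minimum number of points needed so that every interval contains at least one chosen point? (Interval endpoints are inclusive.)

4

Sort by right endpoint; whenever an interval is uncovered, place a point at its right end.
Sorted: [2,5] [7,9] [12,14] [13,16] [16,18]
{[2,5]} hit by 5; {[7,9]} hit by 9; {[12,14],[13,16]} hit by 14; {[16,18]} hit by 18.
Points: 5, 9, 14, 18 (4 total).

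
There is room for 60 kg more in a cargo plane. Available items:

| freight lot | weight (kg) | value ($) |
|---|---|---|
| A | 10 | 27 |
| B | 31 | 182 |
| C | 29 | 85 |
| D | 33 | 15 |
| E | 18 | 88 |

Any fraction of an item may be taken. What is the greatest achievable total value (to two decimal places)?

Sort by value per unit weight and fill in that order.
Order: B (182/31=5.87) > E (88/18=4.89) > C (85/29=2.93) > A (27/10=2.70) > D (15/33=0.45)
Fill: take B (31 @ 182) → take E (18 @ 88) → take 11/29 of C → 32.24; 60/60 used.
Total value = 302.24

302.24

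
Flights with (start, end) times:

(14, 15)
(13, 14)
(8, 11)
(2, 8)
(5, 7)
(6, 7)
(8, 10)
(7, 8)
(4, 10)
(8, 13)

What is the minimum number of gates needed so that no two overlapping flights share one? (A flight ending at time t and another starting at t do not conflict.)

Events (time:±→running): 2:+→1 4:+→2 5:+→3 6:+→4 … peak 4.

4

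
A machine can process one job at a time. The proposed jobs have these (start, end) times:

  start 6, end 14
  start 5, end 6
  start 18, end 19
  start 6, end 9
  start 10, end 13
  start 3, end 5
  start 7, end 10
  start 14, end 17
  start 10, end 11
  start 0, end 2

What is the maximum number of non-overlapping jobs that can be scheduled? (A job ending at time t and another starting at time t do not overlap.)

7

By end time: (0,2), (3,5), (5,6), (6,9), (7,10), (10,11), (10,13), (6,14), (14,17), (18,19).
Pick (0,2); next start ≥ 2 → (3,5); next start ≥ 5 → (5,6); next start ≥ 6 → (6,9); next start ≥ 9 → (10,11); next start ≥ 11 → (14,17); next start ≥ 17 → (18,19).
Selected 7 jobs.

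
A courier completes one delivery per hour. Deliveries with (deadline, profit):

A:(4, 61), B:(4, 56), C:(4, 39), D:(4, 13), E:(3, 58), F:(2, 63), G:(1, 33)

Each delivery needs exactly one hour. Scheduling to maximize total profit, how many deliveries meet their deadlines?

By profit: F(d2,63), A(d4,61), E(d3,58), B(d4,56), C(d4,39), G(d1,33), D(d4,13)
F→slot 2; A→slot 4; E→slot 3; B→slot 1; C skipped; G skipped; D skipped.
4 of 7 scheduled.

4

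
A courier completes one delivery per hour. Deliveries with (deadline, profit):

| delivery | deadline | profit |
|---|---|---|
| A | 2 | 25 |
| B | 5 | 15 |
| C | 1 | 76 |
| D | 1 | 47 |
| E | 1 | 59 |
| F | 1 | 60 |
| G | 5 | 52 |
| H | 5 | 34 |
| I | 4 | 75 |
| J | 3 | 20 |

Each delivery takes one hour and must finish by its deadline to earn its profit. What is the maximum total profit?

262

Profit order: C=76 I=75 F=60 E=59 G=52 D=47 H=34 A=25 J=20 B=15
Assign: C→slot 1, I→slot 4, F skipped, E skipped, G→slot 5, D skipped, H→slot 3, A→slot 2, J skipped, B skipped.
Slots: [1:C] [2:A] [3:H] [4:I] [5:G]
Profit = 76 + 25 + 34 + 75 + 52 = 262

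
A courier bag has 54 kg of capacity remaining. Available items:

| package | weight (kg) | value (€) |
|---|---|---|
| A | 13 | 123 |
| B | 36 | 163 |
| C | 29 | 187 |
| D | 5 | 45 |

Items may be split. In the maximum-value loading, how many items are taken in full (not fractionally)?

Greedy by value/weight ratio, highest first.
Ratios (sorted): A 9.46, D 9.00, C 6.45, B 4.53
take A (13 @ 123); take D (5 @ 45); take C (29 @ 187); take 7/36 of B → 31.69. Capacity used 54/54.
3 item(s) taken whole; one partial (take 7/36 of B).

3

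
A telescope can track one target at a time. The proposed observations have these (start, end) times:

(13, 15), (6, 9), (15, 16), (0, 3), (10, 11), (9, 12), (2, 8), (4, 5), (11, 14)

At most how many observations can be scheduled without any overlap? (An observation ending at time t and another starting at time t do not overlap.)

6

Greedy by earliest finish: after sorting by end time, pick each interval compatible with the last pick.
By end time: (0,3), (4,5), (2,8), (6,9), (10,11), (9,12), (11,14), (13,15), (15,16).
Pick (0,3); next start ≥ 3 → (4,5); next start ≥ 5 → (6,9); next start ≥ 9 → (10,11); next start ≥ 11 → (11,14); next start ≥ 14 → (15,16).
Selected 6 observations.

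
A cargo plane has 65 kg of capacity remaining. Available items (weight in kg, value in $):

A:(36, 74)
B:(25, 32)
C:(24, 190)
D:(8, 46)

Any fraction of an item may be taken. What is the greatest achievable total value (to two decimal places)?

303.83

Ratios (sorted): C 7.92, D 5.75, A 2.06, B 1.28
take C (24 @ 190); take D (8 @ 46); take 33/36 of A → 67.83. Capacity used 65/65.
Total value = 303.83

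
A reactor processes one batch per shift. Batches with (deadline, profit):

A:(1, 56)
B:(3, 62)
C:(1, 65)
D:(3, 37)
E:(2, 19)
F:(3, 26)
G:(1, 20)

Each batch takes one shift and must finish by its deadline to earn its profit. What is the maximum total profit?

Sort by profit descending; place each in the latest free slot ≤ its deadline.
By profit: C(d1,65), B(d3,62), A(d1,56), D(d3,37), F(d3,26), G(d1,20), E(d2,19)
C→slot 1; B→slot 3; A skipped; D→slot 2; F skipped; G skipped; E skipped.
Profit = 65 + 37 + 62 = 164

164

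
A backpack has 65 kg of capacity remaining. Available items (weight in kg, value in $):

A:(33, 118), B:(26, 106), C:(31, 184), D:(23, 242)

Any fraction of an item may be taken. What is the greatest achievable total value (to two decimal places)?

470.85

Greedy by value/weight ratio, highest first.
Ratios (sorted): D 10.52, C 5.94, B 4.08, A 3.58
take D (23 @ 242); take C (31 @ 184); take 11/26 of B → 44.85. Capacity used 65/65.
Total value = 470.85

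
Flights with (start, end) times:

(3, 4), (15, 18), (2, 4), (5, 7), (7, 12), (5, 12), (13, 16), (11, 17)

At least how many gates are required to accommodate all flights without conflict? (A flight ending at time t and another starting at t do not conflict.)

3

The answer is the maximum number of intervals overlapping at any instant.
starts: [2, 3, 5, 5, 7, 11, 13, 15]
ends:   [4, 4, 7, 12, 12, 16, 17, 18]
s2→1 s3→2 e4→1 e4→0 s5→1 s5→2 e7→1 s7→2 s11→3  — peak 3.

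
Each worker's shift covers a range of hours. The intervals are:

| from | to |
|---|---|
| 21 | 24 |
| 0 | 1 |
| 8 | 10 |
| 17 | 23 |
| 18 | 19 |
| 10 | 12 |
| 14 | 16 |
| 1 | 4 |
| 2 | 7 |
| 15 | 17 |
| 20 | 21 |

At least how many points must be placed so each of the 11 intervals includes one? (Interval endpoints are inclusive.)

By right end: [0,1]  [1,4]  [2,7]  [8,10]  [10,12]  [14,16]  [15,17]  [18,19]  [20,21]  [17,23]  [21,24]
[0,1] uncovered → point at 1; [2,7] uncovered → point at 7; [8,10] uncovered → point at 10; [14,16] uncovered → point at 16; [18,19] uncovered → point at 19; [20,21] uncovered → point at 21.
Points: 1, 7, 10, 16, 19, 21 (6 total).

6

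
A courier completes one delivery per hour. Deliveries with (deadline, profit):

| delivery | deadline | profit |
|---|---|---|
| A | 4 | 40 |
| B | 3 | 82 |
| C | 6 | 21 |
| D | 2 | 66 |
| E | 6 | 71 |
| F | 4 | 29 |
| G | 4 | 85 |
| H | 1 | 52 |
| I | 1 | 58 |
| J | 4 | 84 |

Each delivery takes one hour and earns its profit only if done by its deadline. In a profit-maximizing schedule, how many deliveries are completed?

Take jobs in profit order; each goes to the latest open slot no later than its deadline.
Profit order: G=85 J=84 B=82 E=71 D=66 I=58 H=52 A=40 F=29 C=21
Assign: G→slot 4, J→slot 3, B→slot 2, E→slot 6, D→slot 1, I skipped, H skipped, A skipped, F skipped, C→slot 5.
Slots: [1:D] [2:B] [3:J] [4:G] [5:C] [6:E]
6 of 10 scheduled.

6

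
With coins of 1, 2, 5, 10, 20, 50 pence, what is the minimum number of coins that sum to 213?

7

Greedy: take as many of the largest coin as possible, then repeat with the remainder.
213 − 4×50→13 − 1×10→3 − 1×2→1 − 1×1→0
Total coins = 4 + 1 + 1 + 1 = 7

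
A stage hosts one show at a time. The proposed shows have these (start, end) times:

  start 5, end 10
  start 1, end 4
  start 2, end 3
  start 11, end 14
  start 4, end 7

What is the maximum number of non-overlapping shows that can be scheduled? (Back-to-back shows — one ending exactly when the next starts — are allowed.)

Sort by end time and greedily take each interval whose start is ≥ the last chosen end.
By end time: (2,3), (1,4), (4,7), (5,10), (11,14).
Pick (2,3); next start ≥ 3 → (4,7); next start ≥ 7 → (11,14).
Selected 3 shows.

3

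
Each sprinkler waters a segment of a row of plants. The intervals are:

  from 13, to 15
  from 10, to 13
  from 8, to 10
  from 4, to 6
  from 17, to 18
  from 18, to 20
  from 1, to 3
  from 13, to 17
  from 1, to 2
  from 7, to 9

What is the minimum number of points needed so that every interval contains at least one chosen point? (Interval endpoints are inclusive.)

5

Sort by right endpoint; whenever an interval is uncovered, place a point at its right end.
Sorted: [1,2] [1,3] [4,6] [7,9] [8,10] [10,13] [13,15] [13,17] [17,18] [18,20]
{[1,2],[1,3]} hit by 2; {[4,6]} hit by 6; {[7,9],[8,10]} hit by 9; {[10,13],[13,15],[13,17]} hit by 13; {[17,18],[18,20]} hit by 18.
Points: 2, 6, 9, 13, 18 (5 total).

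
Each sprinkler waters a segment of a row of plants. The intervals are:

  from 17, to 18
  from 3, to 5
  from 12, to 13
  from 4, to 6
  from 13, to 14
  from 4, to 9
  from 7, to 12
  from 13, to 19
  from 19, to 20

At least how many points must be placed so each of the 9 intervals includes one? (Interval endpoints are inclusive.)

Sort by right endpoint; whenever an interval is uncovered, place a point at its right end.
Sorted: [3,5] [4,6] [4,9] [7,12] [12,13] [13,14] [17,18] [13,19] [19,20]
{[3,5],[4,6],[4,9]} hit by 5; {[7,12],[12,13]} hit by 12; {[13,14]} hit by 14; {[17,18],[13,19]} hit by 18; {[19,20]} hit by 20.
Points: 5, 12, 14, 18, 20 (5 total).

5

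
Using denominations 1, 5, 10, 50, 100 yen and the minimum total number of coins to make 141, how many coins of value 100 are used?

141 − 1×100→41 − 4×10→1 − 1×1→0
Count of 100: 1

1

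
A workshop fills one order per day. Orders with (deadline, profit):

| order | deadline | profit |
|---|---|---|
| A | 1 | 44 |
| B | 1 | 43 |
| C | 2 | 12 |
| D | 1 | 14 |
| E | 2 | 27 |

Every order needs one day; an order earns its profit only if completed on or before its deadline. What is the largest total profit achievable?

71

Profit order: A=44 B=43 E=27 D=14 C=12
Assign: A→slot 1, B skipped, E→slot 2, D skipped, C skipped.
Slots: [1:A] [2:E]
Profit = 44 + 27 = 71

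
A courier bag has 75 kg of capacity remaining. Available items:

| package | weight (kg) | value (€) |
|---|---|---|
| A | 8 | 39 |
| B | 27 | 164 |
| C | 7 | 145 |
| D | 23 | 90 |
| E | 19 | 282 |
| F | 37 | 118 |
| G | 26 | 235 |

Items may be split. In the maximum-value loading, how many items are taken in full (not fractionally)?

3

Greedy by value/weight ratio, highest first.
Order: C (145/7=20.71) > E (282/19=14.84) > G (235/26=9.04) > B (164/27=6.07) > A (39/8=4.88) > D (90/23=3.91) > F (118/37=3.19)
Fill: take C (7 @ 145) → take E (19 @ 282) → take G (26 @ 235) → take 23/27 of B → 139.70; 75/75 used.
3 item(s) taken whole; one partial (take 23/27 of B).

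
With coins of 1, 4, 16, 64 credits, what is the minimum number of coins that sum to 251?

11

Greedy: take as many of the largest coin as possible, then repeat with the remainder.
251 − 3×64→59 − 3×16→11 − 2×4→3 − 3×1→0
Total coins = 3 + 3 + 2 + 3 = 11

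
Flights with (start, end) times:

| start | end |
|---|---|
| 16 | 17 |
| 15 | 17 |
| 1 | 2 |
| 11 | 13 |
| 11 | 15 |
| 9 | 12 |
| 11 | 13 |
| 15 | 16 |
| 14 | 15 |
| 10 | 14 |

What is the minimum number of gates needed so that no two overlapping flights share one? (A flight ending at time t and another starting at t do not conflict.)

The answer is the maximum number of intervals overlapping at any instant.
Events (time:±→running): 1:+→1 2:-→0 9:+→1 10:+→2 11:+→3 11:+→4 11:+→5 … peak 5.

5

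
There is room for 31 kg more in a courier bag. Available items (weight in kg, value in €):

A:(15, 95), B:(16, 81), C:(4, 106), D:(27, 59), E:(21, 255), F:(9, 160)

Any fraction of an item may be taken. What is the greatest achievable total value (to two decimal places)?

Ratios (sorted): C 26.50, F 17.78, E 12.14, A 6.33, B 5.06, D 2.19
take C (4 @ 106); take F (9 @ 160); take 18/21 of E → 218.57. Capacity used 31/31.
Total value = 484.57

484.57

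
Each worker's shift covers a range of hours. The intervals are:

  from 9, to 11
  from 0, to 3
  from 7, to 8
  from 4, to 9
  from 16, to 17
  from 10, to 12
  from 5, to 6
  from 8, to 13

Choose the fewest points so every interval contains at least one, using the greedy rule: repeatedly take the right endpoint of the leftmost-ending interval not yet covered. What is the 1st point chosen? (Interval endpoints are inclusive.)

Process intervals by earliest right end; each time one isn't hit yet, stab at its right endpoint.
By right end: [0,3]  [5,6]  [7,8]  [4,9]  [9,11]  [10,12]  [8,13]  [16,17]
[0,3] uncovered → point at 3; [5,6] uncovered → point at 6; [7,8] uncovered → point at 8; [9,11] uncovered → point at 11; [16,17] uncovered → point at 17.
Points: 3, 6, 8, 11, 17 (5 total).

3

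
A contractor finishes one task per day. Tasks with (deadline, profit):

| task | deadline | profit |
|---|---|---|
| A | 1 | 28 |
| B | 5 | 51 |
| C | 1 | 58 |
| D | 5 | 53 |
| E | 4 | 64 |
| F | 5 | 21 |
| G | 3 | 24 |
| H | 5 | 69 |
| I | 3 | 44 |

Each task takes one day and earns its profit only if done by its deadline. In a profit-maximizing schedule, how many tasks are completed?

5

Take jobs in profit order; each goes to the latest open slot no later than its deadline.
By profit: H(d5,69), E(d4,64), C(d1,58), D(d5,53), B(d5,51), I(d3,44), A(d1,28), G(d3,24), F(d5,21)
H→slot 5; E→slot 4; C→slot 1; D→slot 3; B→slot 2; I skipped; A skipped; G skipped; F skipped.
5 of 9 scheduled.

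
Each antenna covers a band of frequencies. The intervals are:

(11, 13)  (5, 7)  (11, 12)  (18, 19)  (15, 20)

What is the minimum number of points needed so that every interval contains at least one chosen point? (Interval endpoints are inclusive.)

Process intervals by earliest right end; each time one isn't hit yet, stab at its right endpoint.
By right end: [5,7]  [11,12]  [11,13]  [18,19]  [15,20]
[5,7] uncovered → point at 7; [11,12] uncovered → point at 12; [18,19] uncovered → point at 19.
Points: 7, 12, 19 (3 total).

3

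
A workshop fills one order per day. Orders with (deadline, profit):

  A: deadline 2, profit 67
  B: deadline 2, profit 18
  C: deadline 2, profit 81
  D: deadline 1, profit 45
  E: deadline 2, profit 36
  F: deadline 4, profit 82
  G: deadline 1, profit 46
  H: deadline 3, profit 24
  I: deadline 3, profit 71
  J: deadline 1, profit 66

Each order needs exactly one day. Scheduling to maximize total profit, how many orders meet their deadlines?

Take jobs in profit order; each goes to the latest open slot no later than its deadline.
By profit: F(d4,82), C(d2,81), I(d3,71), A(d2,67), J(d1,66), G(d1,46), D(d1,45), E(d2,36), H(d3,24), B(d2,18)
F→slot 4; C→slot 2; I→slot 3; A→slot 1; J skipped; G skipped; D skipped; E skipped; H skipped; B skipped.
4 of 10 scheduled.

4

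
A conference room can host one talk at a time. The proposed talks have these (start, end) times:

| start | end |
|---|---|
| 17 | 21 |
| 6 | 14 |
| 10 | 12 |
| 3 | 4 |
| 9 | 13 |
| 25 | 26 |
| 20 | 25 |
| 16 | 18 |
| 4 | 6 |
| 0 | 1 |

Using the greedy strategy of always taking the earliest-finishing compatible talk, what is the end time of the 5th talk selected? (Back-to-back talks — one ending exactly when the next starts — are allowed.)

Order by finish time; keep every interval that doesn't clash with the previous kept one.
By end time: (0,1), (3,4), (4,6), (10,12), (9,13), (6,14), (16,18), (17,21), (20,25), (25,26).
Pick (0,1); next start ≥ 1 → (3,4); next start ≥ 4 → (4,6); next start ≥ 6 → (10,12); next start ≥ 12 → (16,18); next start ≥ 18 → (20,25); next start ≥ 25 → (25,26).
Selected: (0,1) (3,4) (4,6) (10,12) (16,18) (20,25) (25,26)

18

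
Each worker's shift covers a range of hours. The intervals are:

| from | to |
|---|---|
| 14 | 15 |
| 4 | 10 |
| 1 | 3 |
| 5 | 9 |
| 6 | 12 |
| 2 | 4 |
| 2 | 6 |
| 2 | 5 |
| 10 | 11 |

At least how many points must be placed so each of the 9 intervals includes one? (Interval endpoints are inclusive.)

4

Sort by right endpoint; whenever an interval is uncovered, place a point at its right end.
Sorted: [1,3] [2,4] [2,5] [2,6] [5,9] [4,10] [10,11] [6,12] [14,15]
{[1,3],[2,4],[2,5],[2,6]} hit by 3; {[5,9],[4,10]} hit by 9; {[10,11],[6,12]} hit by 11; {[14,15]} hit by 15.
Points: 3, 9, 11, 15 (4 total).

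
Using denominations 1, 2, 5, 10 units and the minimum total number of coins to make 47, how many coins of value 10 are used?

4

Greedy: take as many of the largest coin as possible, then repeat with the remainder.
47 = 4×10 + 1×5 + 1×2
Count of 10: 4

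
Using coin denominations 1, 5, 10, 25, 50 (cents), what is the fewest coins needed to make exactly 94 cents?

8

Greedy: take as many of the largest coin as possible, then repeat with the remainder.
94 − 1×50→44 − 1×25→19 − 1×10→9 − 1×5→4 − 4×1→0
Total coins = 1 + 1 + 1 + 1 + 4 = 8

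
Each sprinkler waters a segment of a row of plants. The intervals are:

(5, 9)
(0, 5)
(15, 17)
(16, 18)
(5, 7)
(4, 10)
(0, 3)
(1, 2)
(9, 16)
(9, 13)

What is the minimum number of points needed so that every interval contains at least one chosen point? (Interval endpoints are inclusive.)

4

Sorted: [1,2] [0,3] [0,5] [5,7] [5,9] [4,10] [9,13] [9,16] [15,17] [16,18]
{[1,2],[0,3],[0,5]} hit by 2; {[5,7],[5,9],[4,10]} hit by 7; {[9,13],[9,16]} hit by 13; {[15,17],[16,18]} hit by 17.
Points: 2, 7, 13, 17 (4 total).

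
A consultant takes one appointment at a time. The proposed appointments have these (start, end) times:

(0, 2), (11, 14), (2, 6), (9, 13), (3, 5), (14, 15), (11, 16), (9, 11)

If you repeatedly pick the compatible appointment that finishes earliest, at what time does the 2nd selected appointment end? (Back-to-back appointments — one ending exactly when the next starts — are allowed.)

Order by finish time; keep every interval that doesn't clash with the previous kept one.
By end time: (0,2), (3,5), (2,6), (9,11), (9,13), (11,14), (14,15), (11,16).
Pick (0,2); next start ≥ 2 → (3,5); next start ≥ 5 → (9,11); next start ≥ 11 → (11,14); next start ≥ 14 → (14,15).
Selected: (0,2) (3,5) (9,11) (11,14) (14,15)

5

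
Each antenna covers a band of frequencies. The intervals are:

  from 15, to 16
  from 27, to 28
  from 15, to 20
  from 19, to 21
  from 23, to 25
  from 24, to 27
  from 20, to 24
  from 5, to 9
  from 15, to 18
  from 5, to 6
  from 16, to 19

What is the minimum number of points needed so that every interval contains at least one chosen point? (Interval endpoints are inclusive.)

Sort by right endpoint; whenever an interval is uncovered, place a point at its right end.
Sorted: [5,6] [5,9] [15,16] [15,18] [16,19] [15,20] [19,21] [20,24] [23,25] [24,27] [27,28]
{[5,6],[5,9]} hit by 6; {[15,16],[15,18],[16,19],[15,20]} hit by 16; {[19,21],[20,24]} hit by 21; {[23,25],[24,27]} hit by 25; {[27,28]} hit by 28.
Points: 6, 16, 21, 25, 28 (5 total).

5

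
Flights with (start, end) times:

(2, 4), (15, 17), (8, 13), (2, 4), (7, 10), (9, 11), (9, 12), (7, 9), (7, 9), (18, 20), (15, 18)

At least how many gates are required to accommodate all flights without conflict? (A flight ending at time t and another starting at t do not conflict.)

The answer is the maximum number of intervals overlapping at any instant.
Events (time:±→running): 2:+→1 2:+→2 4:-→1 4:-→0 7:+→1 7:+→2 7:+→3 8:+→4 … peak 4.

4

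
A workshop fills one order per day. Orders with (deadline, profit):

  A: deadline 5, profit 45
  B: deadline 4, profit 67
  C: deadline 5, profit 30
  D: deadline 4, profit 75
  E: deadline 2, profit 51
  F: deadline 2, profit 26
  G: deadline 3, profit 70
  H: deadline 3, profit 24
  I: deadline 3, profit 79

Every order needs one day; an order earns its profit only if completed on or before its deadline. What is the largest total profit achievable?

Sort by profit descending; place each in the latest free slot ≤ its deadline.
By profit: I(d3,79), D(d4,75), G(d3,70), B(d4,67), E(d2,51), A(d5,45), C(d5,30), F(d2,26), H(d3,24)
I→slot 3; D→slot 4; G→slot 2; B→slot 1; E skipped; A→slot 5; C skipped; F skipped; H skipped.
Profit = 67 + 70 + 79 + 75 + 45 = 336

336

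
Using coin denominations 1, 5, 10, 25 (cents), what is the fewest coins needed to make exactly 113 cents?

113 − 4×25→13 − 1×10→3 − 3×1→0
Total coins = 4 + 1 + 3 = 8

8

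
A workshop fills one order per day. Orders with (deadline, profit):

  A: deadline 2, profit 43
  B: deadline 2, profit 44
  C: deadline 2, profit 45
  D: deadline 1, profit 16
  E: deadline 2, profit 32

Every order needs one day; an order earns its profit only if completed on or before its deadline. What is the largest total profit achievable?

Sort by profit descending; place each in the latest free slot ≤ its deadline.
Profit order: C=45 B=44 A=43 E=32 D=16
Assign: C→slot 2, B→slot 1, A skipped, E skipped, D skipped.
Slots: [1:B] [2:C]
Profit = 44 + 45 = 89

89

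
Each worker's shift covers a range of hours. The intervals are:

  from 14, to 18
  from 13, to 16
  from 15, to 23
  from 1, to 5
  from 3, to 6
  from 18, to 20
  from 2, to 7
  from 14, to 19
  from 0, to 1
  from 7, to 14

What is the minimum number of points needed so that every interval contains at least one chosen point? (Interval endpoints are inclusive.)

4

Process intervals by earliest right end; each time one isn't hit yet, stab at its right endpoint.
Sorted: [0,1] [1,5] [3,6] [2,7] [7,14] [13,16] [14,18] [14,19] [18,20] [15,23]
{[0,1],[1,5]} hit by 1; {[3,6],[2,7]} hit by 6; {[7,14],[13,16],[14,18],[14,19]} hit by 14; {[18,20],[15,23]} hit by 20.
Points: 1, 6, 14, 20 (4 total).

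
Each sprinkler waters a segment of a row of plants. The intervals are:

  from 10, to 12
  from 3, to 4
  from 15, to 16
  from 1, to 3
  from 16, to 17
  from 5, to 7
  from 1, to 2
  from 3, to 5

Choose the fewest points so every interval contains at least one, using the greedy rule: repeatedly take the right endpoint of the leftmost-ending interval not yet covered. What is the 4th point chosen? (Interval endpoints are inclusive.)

Sorted: [1,2] [1,3] [3,4] [3,5] [5,7] [10,12] [15,16] [16,17]
{[1,2],[1,3]} hit by 2; {[3,4],[3,5]} hit by 4; {[5,7]} hit by 7; {[10,12]} hit by 12; {[15,16],[16,17]} hit by 16.
Points: 2, 4, 7, 12, 16 (5 total).

12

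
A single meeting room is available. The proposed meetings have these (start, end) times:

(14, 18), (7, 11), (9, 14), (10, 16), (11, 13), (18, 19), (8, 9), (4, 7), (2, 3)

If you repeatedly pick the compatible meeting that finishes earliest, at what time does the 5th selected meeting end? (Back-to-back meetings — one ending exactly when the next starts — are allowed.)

18

Greedy by earliest finish: after sorting by end time, pick each interval compatible with the last pick.
Sorted by end: (2,3)  (4,7)  (8,9)  (7,11)  (11,13)  (9,14)  (10,16)  (14,18)  (18,19)
take (2,3); take (4,7); take (8,9); take (11,13); skip (9,14); take (14,18); take (18,19).
Selected: (2,3) (4,7) (8,9) (11,13) (14,18) (18,19)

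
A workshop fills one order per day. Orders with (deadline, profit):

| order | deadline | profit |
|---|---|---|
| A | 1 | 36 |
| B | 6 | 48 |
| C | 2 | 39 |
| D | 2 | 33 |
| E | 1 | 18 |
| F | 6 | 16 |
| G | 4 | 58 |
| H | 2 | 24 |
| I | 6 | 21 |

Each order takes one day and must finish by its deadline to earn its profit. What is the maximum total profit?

Sort by profit descending; place each in the latest free slot ≤ its deadline.
By profit: G(d4,58), B(d6,48), C(d2,39), A(d1,36), D(d2,33), H(d2,24), I(d6,21), E(d1,18), F(d6,16)
G→slot 4; B→slot 6; C→slot 2; A→slot 1; D skipped; H skipped; I→slot 5; E skipped; F→slot 3.
Profit = 36 + 39 + 16 + 58 + 21 + 48 = 218

218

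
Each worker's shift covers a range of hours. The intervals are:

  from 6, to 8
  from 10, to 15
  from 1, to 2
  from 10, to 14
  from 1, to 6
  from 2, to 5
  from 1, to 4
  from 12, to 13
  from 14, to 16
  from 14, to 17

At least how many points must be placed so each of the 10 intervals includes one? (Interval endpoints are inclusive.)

4

By right end: [1,2]  [1,4]  [2,5]  [1,6]  [6,8]  [12,13]  [10,14]  [10,15]  [14,16]  [14,17]
[1,2] uncovered → point at 2; [6,8] uncovered → point at 8; [12,13] uncovered → point at 13; [14,16] uncovered → point at 16.
Points: 2, 8, 13, 16 (4 total).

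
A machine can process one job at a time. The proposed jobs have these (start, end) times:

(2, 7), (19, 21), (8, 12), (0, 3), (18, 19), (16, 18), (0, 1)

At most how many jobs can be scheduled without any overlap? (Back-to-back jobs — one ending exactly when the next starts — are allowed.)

6

Greedy by earliest finish: after sorting by end time, pick each interval compatible with the last pick.
Sorted by end: (0,1)  (0,3)  (2,7)  (8,12)  (16,18)  (18,19)  (19,21)
take (0,1); take (2,7); take (8,12); take (16,18); take (18,19); take (19,21).
Selected 6 jobs.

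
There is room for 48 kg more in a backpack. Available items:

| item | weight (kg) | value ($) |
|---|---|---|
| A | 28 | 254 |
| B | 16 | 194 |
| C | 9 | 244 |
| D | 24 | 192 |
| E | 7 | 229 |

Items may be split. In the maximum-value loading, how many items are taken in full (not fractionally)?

Greedy by value/weight ratio, highest first.
Order: E (229/7=32.71) > C (244/9=27.11) > B (194/16=12.12) > A (254/28=9.07) > D (192/24=8.00)
Fill: take E (7 @ 229) → take C (9 @ 244) → take B (16 @ 194) → take 16/28 of A → 145.14; 48/48 used.
3 item(s) taken whole; one partial (take 16/28 of A).

3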